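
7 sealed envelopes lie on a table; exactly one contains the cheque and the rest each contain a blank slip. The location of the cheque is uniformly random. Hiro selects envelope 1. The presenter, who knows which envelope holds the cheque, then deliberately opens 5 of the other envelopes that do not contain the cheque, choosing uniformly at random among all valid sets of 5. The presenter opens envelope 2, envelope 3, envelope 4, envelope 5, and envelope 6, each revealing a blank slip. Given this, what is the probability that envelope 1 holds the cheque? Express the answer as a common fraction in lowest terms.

Condition on the true location of the cheque.
If it is in envelope 1 (prior 1/7): the presenter has 6 equally likely choices, so probability 1/6; weight (1/7)·(1/6) = 1/42.
If it is in any of envelopes 2, 3, 4, 5, and 6 (prior 1/7 each): that envelope was opened and seen not to hold the prize — ruled out; weight (1/7)·0 = 0 each.
If it is in envelope 7 (prior 1/7): the presenter has no choice, probability 1; weight (1/7)·1 = 1/7.
The weights sum to 1/6.
So P(the cheque in envelope 1 | the presenter opened envelope 2, envelope 3, envelope 4, envelope 5, and envelope 6) = (1/42) / (1/6) = 1/7.

1/7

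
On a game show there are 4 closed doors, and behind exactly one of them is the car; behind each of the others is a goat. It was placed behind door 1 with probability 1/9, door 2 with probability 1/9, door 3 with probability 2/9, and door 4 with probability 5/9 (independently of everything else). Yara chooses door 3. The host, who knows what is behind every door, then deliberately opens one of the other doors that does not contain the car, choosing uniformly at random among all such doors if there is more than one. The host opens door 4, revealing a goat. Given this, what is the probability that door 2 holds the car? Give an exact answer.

3/10

Consider each possible location of the car in turn.
If it is behind either of doors 1 and 2 (prior 1/9 each): the host has 2 equally likely choices, so probability 1/2; weight (1/9)·(1/2) = 1/18 each.
If it is behind door 3 (prior 2/9): the host has 3 equally likely choices, so probability 1/3; weight (2/9)·(1/3) = 2/27.
If it is behind door 4 (prior 5/9): the host opened door 4, so this case is ruled out; weight (5/9)·0 = 0.
The weights sum to 5/27.
So P(the car behind door 2 | the host opened door 4) = (1/18) / (5/27) = 3/10.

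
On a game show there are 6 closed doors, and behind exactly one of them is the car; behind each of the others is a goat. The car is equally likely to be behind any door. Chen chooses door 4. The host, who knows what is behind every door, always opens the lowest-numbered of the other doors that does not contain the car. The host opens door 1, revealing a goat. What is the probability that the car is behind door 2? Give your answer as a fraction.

1/5

Apply Bayes' rule, conditioning on where the car actually is.
If it is behind door 1 (prior 1/6): the host opened door 1, so this case is ruled out; weight (1/6)·0 = 0.
If it is behind any of doors 2, 3, 4, 5, and 6 (prior 1/6 each): door 1 is the lowest-numbered option available, probability 1; weight (1/6)·1 = 1/6 each.
The weights sum to 5/6.
So P(the car behind door 2 | the host opened door 1) = (1/6) / (5/6) = 1/5.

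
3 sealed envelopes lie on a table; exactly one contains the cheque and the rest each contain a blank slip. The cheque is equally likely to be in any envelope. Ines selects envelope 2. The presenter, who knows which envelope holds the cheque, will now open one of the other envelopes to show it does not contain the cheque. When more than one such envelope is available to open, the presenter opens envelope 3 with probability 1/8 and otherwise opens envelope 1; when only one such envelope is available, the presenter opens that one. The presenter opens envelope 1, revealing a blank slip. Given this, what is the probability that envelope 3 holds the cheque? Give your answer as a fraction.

8/15

Condition on the true location of the cheque.
If it is in envelope 1 (prior 1/3): the presenter opened envelope 1, so this case is ruled out; weight (1/3)·0 = 0.
If it is in envelope 2 (prior 1/3): envelope 3 is available but not opened, probability 7/8; weight (1/3)·(7/8) = 7/24.
If it is in envelope 3 (prior 1/3): only envelope 1 is available, probability 1; weight (1/3)·1 = 1/3.
The weights sum to 5/8.
So P(the cheque in envelope 3 | the presenter opened envelope 1) = (1/3) / (5/8) = 8/15.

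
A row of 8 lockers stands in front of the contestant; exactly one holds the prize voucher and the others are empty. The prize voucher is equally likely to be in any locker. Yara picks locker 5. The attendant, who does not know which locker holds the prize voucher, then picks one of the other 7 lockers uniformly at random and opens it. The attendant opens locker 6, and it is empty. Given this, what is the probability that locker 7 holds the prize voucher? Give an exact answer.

Consider each possible location of the prize voucher in turn.
If it is in any of lockers 1, 2, 3, 4, 5, 7, and 8 (prior 1/8 each): the attendant picks locker 6 with probability 1/7 regardless, and it is not the prize; weight (1/8)·(1/7) = 1/56 each.
If it is in locker 6 (prior 1/8): the attendant opened locker 6, so this case is ruled out; weight (1/8)·0 = 0.
The weights sum to 1/8.
So P(the prize voucher in locker 7 | the attendant opened locker 6) = (1/56) / (1/8) = 1/7.

1/7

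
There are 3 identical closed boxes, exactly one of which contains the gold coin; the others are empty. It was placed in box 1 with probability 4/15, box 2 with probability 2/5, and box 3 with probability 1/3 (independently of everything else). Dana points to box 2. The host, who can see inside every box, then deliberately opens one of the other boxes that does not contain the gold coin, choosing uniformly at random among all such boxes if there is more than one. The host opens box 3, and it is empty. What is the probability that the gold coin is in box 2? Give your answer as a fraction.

3/7

Apply Bayes' rule, conditioning on where the gold coin actually is.
If it is in box 1 (prior 4/15): the host has no choice, probability 1; weight (4/15)·1 = 4/15.
If it is in box 2 (prior 2/5): the host has 2 equally likely choices, so probability 1/2; weight (2/5)·(1/2) = 1/5.
If it is in box 3 (prior 1/3): the host opened box 3, so this case is ruled out; weight (1/3)·0 = 0.
The weights sum to 7/15.
So P(the gold coin in box 2 | the host opened box 3) = (1/5) / (7/15) = 3/7.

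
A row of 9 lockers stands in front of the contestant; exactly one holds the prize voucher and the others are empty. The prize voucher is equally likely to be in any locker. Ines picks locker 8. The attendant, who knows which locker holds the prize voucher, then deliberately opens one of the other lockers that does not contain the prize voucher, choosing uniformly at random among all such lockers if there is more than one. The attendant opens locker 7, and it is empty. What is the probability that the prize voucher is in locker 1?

Consider each possible location of the prize voucher in turn.
If it is in any of lockers 1, 2, 3, 4, 5, 6, and 9 (prior 1/9 each): the attendant has 7 equally likely choices, so probability 1/7; weight (1/9)·(1/7) = 1/63 each.
If it is in locker 7 (prior 1/9): the attendant opened locker 7, so this case is ruled out; weight (1/9)·0 = 0.
If it is in locker 8 (prior 1/9): the attendant has 8 equally likely choices, so probability 1/8; weight (1/9)·(1/8) = 1/72.
The weights sum to 1/8.
So P(the prize voucher in locker 1 | the attendant opened locker 7) = (1/63) / (1/8) = 8/63.

8/63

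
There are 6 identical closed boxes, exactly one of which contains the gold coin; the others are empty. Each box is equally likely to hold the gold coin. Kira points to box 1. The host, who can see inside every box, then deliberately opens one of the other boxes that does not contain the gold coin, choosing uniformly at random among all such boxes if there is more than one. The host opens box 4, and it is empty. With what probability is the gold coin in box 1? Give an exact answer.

Condition on the true location of the gold coin.
If it is in box 1 (prior 1/6): the host has 5 equally likely choices, so probability 1/5; weight (1/6)·(1/5) = 1/30.
If it is in any of boxes 2, 3, 5, and 6 (prior 1/6 each): the host has 4 equally likely choices, so probability 1/4; weight (1/6)·(1/4) = 1/24 each.
If it is in box 4 (prior 1/6): the host opened box 4, so this case is ruled out; weight (1/6)·0 = 0.
The weights sum to 1/5.
So P(the gold coin in box 1 | the host opened box 4) = (1/30) / (1/5) = 1/6.

1/6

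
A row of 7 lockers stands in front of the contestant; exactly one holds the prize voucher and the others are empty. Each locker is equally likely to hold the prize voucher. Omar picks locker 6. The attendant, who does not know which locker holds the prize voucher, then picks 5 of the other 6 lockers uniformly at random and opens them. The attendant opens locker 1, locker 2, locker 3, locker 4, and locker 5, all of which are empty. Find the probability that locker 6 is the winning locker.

Condition on the true location of the prize voucher.
If it is in any of lockers 1, 2, 3, 4, and 5 (prior 1/7 each): that locker was opened and seen not to hold the prize — ruled out; weight (1/7)·0 = 0 each.
If it is in either of lockers 6 and 7 (prior 1/7 each): the attendant picks exactly this set with probability 1/6 regardless, and none is the prize; weight (1/7)·(1/6) = 1/42 each.
The weights sum to 1/21.
So P(the prize voucher in locker 6 | the attendant opened locker 1, locker 2, locker 3, locker 4, and locker 5) = (1/42) / (1/21) = 1/2.

1/2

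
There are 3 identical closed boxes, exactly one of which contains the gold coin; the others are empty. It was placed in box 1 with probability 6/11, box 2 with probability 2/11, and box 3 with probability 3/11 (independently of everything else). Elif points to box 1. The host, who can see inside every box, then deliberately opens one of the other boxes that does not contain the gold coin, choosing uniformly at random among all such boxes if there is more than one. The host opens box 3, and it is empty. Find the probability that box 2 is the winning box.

Consider each possible location of the gold coin in turn.
If it is in box 1 (prior 6/11): the host has 2 equally likely choices, so probability 1/2; weight (6/11)·(1/2) = 3/11.
If it is in box 2 (prior 2/11): the host has no choice, probability 1; weight (2/11)·1 = 2/11.
If it is in box 3 (prior 3/11): the host opened box 3, so this case is ruled out; weight (3/11)·0 = 0.
The weights sum to 5/11.
So P(the gold coin in box 2 | the host opened box 3) = (2/11) / (5/11) = 2/5.

2/5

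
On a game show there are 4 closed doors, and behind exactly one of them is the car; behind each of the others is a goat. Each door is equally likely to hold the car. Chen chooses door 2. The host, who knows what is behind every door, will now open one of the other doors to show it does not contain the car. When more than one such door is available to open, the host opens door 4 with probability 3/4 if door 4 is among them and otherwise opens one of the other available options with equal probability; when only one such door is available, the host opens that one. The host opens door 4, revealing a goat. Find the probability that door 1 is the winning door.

1/3

Condition on the true location of the car.
If it is behind any of doors 1, 2, and 3 (prior 1/4 each): door 4 is available, opened with probability 3/4; weight (1/4)·(3/4) = 3/16 each.
If it is behind door 4 (prior 1/4): the host opened door 4, so this case is ruled out; weight (1/4)·0 = 0.
The weights sum to 9/16.
So P(the car behind door 1 | the host opened door 4) = (3/16) / (9/16) = 1/3.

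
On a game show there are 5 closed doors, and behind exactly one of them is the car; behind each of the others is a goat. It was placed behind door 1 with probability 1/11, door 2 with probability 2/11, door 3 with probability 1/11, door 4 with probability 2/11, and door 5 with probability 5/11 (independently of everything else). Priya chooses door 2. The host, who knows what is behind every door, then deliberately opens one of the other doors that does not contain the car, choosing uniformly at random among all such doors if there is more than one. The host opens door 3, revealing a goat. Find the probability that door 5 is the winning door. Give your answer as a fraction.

10/19

Condition on the true location of the car.
If it is behind door 1 (prior 1/11): the host has 3 equally likely choices, so probability 1/3; weight (1/11)·(1/3) = 1/33.
If it is behind door 2 (prior 2/11): the host has 4 equally likely choices, so probability 1/4; weight (2/11)·(1/4) = 1/22.
If it is behind door 3 (prior 1/11): the host opened door 3, so this case is ruled out; weight (1/11)·0 = 0.
If it is behind door 4 (prior 2/11): the host has 3 equally likely choices, so probability 1/3; weight (2/11)·(1/3) = 2/33.
If it is behind door 5 (prior 5/11): the host has 3 equally likely choices, so probability 1/3; weight (5/11)·(1/3) = 5/33.
The weights sum to 19/66.
So P(the car behind door 5 | the host opened door 3) = (5/33) / (19/66) = 10/19.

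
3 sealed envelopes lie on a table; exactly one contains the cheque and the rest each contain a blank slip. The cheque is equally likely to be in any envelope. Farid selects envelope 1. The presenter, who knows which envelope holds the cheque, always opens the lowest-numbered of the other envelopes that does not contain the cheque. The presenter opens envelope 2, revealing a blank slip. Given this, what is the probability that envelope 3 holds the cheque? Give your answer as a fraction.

1/2

Condition on the true location of the cheque.
If it is in either of envelopes 1 and 3 (prior 1/3 each): envelope 2 is the lowest-numbered option available, probability 1; weight (1/3)·1 = 1/3 each.
If it is in envelope 2 (prior 1/3): the presenter opened envelope 2, so this case is ruled out; weight (1/3)·0 = 0.
The weights sum to 2/3.
So P(the cheque in envelope 3 | the presenter opened envelope 2) = (1/3) / (2/3) = 1/2.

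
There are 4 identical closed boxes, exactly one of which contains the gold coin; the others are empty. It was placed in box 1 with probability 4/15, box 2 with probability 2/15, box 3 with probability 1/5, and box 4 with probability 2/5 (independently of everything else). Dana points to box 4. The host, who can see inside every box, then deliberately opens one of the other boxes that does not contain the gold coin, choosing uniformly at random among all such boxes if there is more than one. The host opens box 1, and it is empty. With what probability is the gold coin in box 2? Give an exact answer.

Condition on the true location of the gold coin.
If it is in box 1 (prior 4/15): the host opened box 1, so this case is ruled out; weight (4/15)·0 = 0.
If it is in box 2 (prior 2/15): the host has 2 equally likely choices, so probability 1/2; weight (2/15)·(1/2) = 1/15.
If it is in box 3 (prior 1/5): the host has 2 equally likely choices, so probability 1/2; weight (1/5)·(1/2) = 1/10.
If it is in box 4 (prior 2/5): the host has 3 equally likely choices, so probability 1/3; weight (2/5)·(1/3) = 2/15.
The weights sum to 3/10.
So P(the gold coin in box 2 | the host opened box 1) = (1/15) / (3/10) = 2/9.

2/9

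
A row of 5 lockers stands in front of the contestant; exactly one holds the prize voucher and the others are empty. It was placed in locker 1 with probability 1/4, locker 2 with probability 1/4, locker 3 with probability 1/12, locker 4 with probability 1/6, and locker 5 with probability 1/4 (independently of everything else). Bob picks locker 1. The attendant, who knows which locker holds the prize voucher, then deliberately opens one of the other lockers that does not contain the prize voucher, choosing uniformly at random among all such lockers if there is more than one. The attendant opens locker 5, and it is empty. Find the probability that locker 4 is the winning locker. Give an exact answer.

8/33

Apply Bayes' rule, conditioning on where the prize voucher actually is.
If it is in locker 1 (prior 1/4): the attendant has 4 equally likely choices, so probability 1/4; weight (1/4)·(1/4) = 1/16.
If it is in locker 2 (prior 1/4): the attendant has 3 equally likely choices, so probability 1/3; weight (1/4)·(1/3) = 1/12.
If it is in locker 3 (prior 1/12): the attendant has 3 equally likely choices, so probability 1/3; weight (1/12)·(1/3) = 1/36.
If it is in locker 4 (prior 1/6): the attendant has 3 equally likely choices, so probability 1/3; weight (1/6)·(1/3) = 1/18.
If it is in locker 5 (prior 1/4): the attendant opened locker 5, so this case is ruled out; weight (1/4)·0 = 0.
The weights sum to 11/48.
So P(the prize voucher in locker 4 | the attendant opened locker 5) = (1/18) / (11/48) = 8/33.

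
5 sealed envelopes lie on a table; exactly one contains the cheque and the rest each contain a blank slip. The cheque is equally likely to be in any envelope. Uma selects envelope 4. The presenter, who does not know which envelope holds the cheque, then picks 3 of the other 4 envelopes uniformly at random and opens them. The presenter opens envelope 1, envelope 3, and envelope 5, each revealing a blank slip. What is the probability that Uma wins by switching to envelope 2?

1/2

Apply Bayes' rule, conditioning on where the cheque actually is.
If it is in any of envelopes 1, 3, and 5 (prior 1/5 each): that envelope was opened and seen not to hold the prize — ruled out; weight (1/5)·0 = 0 each.
If it is in either of envelopes 2 and 4 (prior 1/5 each): the presenter picks exactly this set with probability 1/4 regardless, and none is the prize; weight (1/5)·(1/4) = 1/20 each.
The weights sum to 1/10.
So P(the cheque in envelope 2 | the presenter opened envelope 1, envelope 3, and envelope 5) = (1/20) / (1/10) = 1/2.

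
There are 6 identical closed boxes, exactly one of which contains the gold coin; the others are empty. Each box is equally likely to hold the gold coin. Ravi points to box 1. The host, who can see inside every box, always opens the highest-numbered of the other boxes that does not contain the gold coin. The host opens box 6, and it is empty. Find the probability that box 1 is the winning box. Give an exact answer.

Apply Bayes' rule, conditioning on where the gold coin actually is.
If it is in any of boxes 1, 2, 3, 4, and 5 (prior 1/6 each): box 6 is the highest-numbered option available, probability 1; weight (1/6)·1 = 1/6 each.
If it is in box 6 (prior 1/6): the host opened box 6, so this case is ruled out; weight (1/6)·0 = 0.
The weights sum to 5/6.
So P(the gold coin in box 1 | the host opened box 6) = (1/6) / (5/6) = 1/5.

1/5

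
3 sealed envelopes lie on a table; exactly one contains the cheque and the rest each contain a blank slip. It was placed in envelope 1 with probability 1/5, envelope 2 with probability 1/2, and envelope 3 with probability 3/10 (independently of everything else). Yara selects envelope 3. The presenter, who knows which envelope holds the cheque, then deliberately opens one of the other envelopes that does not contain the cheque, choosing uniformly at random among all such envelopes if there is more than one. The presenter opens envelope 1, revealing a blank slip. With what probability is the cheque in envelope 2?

10/13

Consider each possible location of the cheque in turn.
If it is in envelope 1 (prior 1/5): the presenter opened envelope 1, so this case is ruled out; weight (1/5)·0 = 0.
If it is in envelope 2 (prior 1/2): the presenter has no choice, probability 1; weight (1/2)·1 = 1/2.
If it is in envelope 3 (prior 3/10): the presenter has 2 equally likely choices, so probability 1/2; weight (3/10)·(1/2) = 3/20.
The weights sum to 13/20.
So P(the cheque in envelope 2 | the presenter opened envelope 1) = (1/2) / (13/20) = 10/13.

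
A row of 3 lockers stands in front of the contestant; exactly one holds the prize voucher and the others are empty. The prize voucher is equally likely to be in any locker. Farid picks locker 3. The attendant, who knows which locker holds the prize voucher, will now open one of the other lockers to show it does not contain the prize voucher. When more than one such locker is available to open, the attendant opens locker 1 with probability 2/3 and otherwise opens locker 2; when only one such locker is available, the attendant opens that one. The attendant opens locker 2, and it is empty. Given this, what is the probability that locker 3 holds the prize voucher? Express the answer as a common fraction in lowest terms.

1/4

Condition on the true location of the prize voucher.
If it is in locker 1 (prior 1/3): only locker 2 is available, probability 1; weight (1/3)·1 = 1/3.
If it is in locker 2 (prior 1/3): the attendant opened locker 2, so this case is ruled out; weight (1/3)·0 = 0.
If it is in locker 3 (prior 1/3): locker 1 is available but not opened, probability 1/3; weight (1/3)·(1/3) = 1/9.
The weights sum to 4/9.
So P(the prize voucher in locker 3 | the attendant opened locker 2) = (1/9) / (4/9) = 1/4.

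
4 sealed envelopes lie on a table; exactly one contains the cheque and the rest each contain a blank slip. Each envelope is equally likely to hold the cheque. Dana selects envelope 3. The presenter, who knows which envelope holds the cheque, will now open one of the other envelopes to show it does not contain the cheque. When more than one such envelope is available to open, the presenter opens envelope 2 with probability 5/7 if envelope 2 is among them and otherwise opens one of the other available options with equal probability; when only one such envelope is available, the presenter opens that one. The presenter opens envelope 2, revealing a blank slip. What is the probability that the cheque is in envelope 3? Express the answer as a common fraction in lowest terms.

1/3

Apply Bayes' rule, conditioning on where the cheque actually is.
If it is in any of envelopes 1, 3, and 4 (prior 1/4 each): envelope 2 is available, opened with probability 5/7; weight (1/4)·(5/7) = 5/28 each.
If it is in envelope 2 (prior 1/4): the presenter opened envelope 2, so this case is ruled out; weight (1/4)·0 = 0.
The weights sum to 15/28.
So P(the cheque in envelope 3 | the presenter opened envelope 2) = (5/28) / (15/28) = 1/3.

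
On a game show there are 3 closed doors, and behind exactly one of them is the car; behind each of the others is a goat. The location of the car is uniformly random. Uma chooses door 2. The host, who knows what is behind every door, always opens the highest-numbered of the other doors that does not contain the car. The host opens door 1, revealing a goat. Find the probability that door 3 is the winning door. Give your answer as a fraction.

Apply Bayes' rule, conditioning on where the car actually is.
If it is behind door 1 (prior 1/3): the host opened door 1, so this case is ruled out; weight (1/3)·0 = 0.
If it is behind door 2 (prior 1/3): the host would have opened door 3 instead, probability 0; weight (1/3)·0 = 0.
If it is behind door 3 (prior 1/3): door 1 is the highest-numbered option available, probability 1; weight (1/3)·1 = 1/3.
The weights sum to 1/3.
So P(the car behind door 3 | the host opened door 1) = (1/3) / (1/3) = 1.

1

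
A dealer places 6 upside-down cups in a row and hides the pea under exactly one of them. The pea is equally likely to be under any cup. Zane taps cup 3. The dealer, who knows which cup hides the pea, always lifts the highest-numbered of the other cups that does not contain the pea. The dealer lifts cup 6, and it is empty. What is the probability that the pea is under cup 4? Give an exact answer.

1/5

Apply Bayes' rule, conditioning on where the pea actually is.
If it is under any of cups 1, 2, 3, 4, and 5 (prior 1/6 each): cup 6 is the highest-numbered option available, probability 1; weight (1/6)·1 = 1/6 each.
If it is under cup 6 (prior 1/6): the dealer opened cup 6, so this case is ruled out; weight (1/6)·0 = 0.
The weights sum to 5/6.
So P(the pea under cup 4 | the dealer opened cup 6) = (1/6) / (5/6) = 1/5.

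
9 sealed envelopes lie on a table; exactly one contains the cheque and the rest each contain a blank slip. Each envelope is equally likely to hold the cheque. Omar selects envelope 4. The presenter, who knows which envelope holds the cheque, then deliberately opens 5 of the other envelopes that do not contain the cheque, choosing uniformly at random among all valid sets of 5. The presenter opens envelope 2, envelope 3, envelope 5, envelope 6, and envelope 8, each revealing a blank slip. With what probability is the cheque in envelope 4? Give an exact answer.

1/9

Consider each possible location of the cheque in turn.
If it is in any of envelopes 1, 7, and 9 (prior 1/9 each): the presenter has 21 equally likely choices, so probability 1/21; weight (1/9)·(1/21) = 1/189 each.
If it is in any of envelopes 2, 3, 5, 6, and 8 (prior 1/9 each): that envelope was opened and seen not to hold the prize — ruled out; weight (1/9)·0 = 0 each.
If it is in envelope 4 (prior 1/9): the presenter has 56 equally likely choices, so probability 1/56; weight (1/9)·(1/56) = 1/504.
The weights sum to 1/56.
So P(the cheque in envelope 4 | the presenter opened envelope 2, envelope 3, envelope 5, envelope 6, and envelope 8) = (1/504) / (1/56) = 1/9.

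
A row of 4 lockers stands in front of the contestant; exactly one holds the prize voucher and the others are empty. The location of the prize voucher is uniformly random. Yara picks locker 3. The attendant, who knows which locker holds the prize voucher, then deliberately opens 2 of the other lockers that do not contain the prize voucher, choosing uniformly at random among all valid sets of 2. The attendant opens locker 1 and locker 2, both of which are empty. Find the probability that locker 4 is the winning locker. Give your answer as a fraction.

Condition on the true location of the prize voucher.
If it is in either of lockers 1 and 2 (prior 1/4 each): that locker was opened and seen not to hold the prize — ruled out; weight (1/4)·0 = 0 each.
If it is in locker 3 (prior 1/4): the attendant has 3 equally likely choices, so probability 1/3; weight (1/4)·(1/3) = 1/12.
If it is in locker 4 (prior 1/4): the attendant has no choice, probability 1; weight (1/4)·1 = 1/4.
The weights sum to 1/3.
So P(the prize voucher in locker 4 | the attendant opened locker 1 and locker 2) = (1/4) / (1/3) = 3/4.

3/4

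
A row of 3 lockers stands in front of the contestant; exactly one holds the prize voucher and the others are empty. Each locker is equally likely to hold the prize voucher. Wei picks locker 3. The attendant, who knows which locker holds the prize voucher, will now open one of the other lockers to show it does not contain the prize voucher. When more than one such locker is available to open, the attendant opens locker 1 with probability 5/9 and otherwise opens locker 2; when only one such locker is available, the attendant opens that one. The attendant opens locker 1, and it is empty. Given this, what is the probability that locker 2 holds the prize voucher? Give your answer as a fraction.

9/14

Consider each possible location of the prize voucher in turn.
If it is in locker 1 (prior 1/3): the attendant opened locker 1, so this case is ruled out; weight (1/3)·0 = 0.
If it is in locker 2 (prior 1/3): only locker 1 is available, probability 1; weight (1/3)·1 = 1/3.
If it is in locker 3 (prior 1/3): locker 1 is available, opened with probability 5/9; weight (1/3)·(5/9) = 5/27.
The weights sum to 14/27.
So P(the prize voucher in locker 2 | the attendant opened locker 1) = (1/3) / (14/27) = 9/14.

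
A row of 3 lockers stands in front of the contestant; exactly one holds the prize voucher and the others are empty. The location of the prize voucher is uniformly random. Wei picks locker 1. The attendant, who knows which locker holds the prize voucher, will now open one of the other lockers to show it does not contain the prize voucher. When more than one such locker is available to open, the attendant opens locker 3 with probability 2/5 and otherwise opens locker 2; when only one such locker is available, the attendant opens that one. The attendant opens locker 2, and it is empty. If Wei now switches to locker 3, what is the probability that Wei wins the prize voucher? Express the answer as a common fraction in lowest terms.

Apply Bayes' rule, conditioning on where the prize voucher actually is.
If it is in locker 1 (prior 1/3): locker 3 is available but not opened, probability 3/5; weight (1/3)·(3/5) = 1/5.
If it is in locker 2 (prior 1/3): the attendant opened locker 2, so this case is ruled out; weight (1/3)·0 = 0.
If it is in locker 3 (prior 1/3): only locker 2 is available, probability 1; weight (1/3)·1 = 1/3.
The weights sum to 8/15.
So P(the prize voucher in locker 3 | the attendant opened locker 2) = (1/3) / (8/15) = 5/8.

5/8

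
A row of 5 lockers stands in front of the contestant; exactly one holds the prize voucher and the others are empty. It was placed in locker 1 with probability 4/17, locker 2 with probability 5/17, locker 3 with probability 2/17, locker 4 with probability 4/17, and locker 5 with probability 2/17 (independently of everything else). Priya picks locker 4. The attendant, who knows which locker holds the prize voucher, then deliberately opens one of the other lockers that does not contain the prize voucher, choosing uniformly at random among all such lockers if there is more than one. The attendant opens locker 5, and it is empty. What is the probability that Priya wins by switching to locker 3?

Condition on the true location of the prize voucher.
If it is in locker 1 (prior 4/17): the attendant has 3 equally likely choices, so probability 1/3; weight (4/17)·(1/3) = 4/51.
If it is in locker 2 (prior 5/17): the attendant has 3 equally likely choices, so probability 1/3; weight (5/17)·(1/3) = 5/51.
If it is in locker 3 (prior 2/17): the attendant has 3 equally likely choices, so probability 1/3; weight (2/17)·(1/3) = 2/51.
If it is in locker 4 (prior 4/17): the attendant has 4 equally likely choices, so probability 1/4; weight (4/17)·(1/4) = 1/17.
If it is in locker 5 (prior 2/17): the attendant opened locker 5, so this case is ruled out; weight (2/17)·0 = 0.
The weights sum to 14/51.
So P(the prize voucher in locker 3 | the attendant opened locker 5) = (2/51) / (14/51) = 1/7.

1/7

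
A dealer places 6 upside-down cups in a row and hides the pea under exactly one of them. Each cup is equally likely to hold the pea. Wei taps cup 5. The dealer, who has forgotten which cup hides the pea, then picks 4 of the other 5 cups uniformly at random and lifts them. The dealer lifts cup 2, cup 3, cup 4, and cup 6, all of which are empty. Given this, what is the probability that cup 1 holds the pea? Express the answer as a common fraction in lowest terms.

1/2

Because the dealer chose which cups to lift without knowing where the pea is, the choice is independent of the prize location. Learning that none of the 4 opened cups holds the pea simply rules out those 4 locations and leaves the remaining 2 cups still equally likely by symmetry.
So P(the pea under cup 1) = 1/2.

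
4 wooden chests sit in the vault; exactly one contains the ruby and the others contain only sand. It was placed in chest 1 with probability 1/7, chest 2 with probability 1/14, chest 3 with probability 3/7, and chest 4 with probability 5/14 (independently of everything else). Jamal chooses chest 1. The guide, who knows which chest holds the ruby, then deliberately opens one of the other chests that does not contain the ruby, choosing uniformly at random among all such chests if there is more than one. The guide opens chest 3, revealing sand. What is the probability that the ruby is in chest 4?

Consider each possible location of the ruby in turn.
If it is in chest 1 (prior 1/7): the guide has 3 equally likely choices, so probability 1/3; weight (1/7)·(1/3) = 1/21.
If it is in chest 2 (prior 1/14): the guide has 2 equally likely choices, so probability 1/2; weight (1/14)·(1/2) = 1/28.
If it is in chest 3 (prior 3/7): the guide opened chest 3, so this case is ruled out; weight (3/7)·0 = 0.
If it is in chest 4 (prior 5/14): the guide has 2 equally likely choices, so probability 1/2; weight (5/14)·(1/2) = 5/28.
The weights sum to 11/42.
So P(the ruby in chest 4 | the guide opened chest 3) = (5/28) / (11/42) = 15/22.

15/22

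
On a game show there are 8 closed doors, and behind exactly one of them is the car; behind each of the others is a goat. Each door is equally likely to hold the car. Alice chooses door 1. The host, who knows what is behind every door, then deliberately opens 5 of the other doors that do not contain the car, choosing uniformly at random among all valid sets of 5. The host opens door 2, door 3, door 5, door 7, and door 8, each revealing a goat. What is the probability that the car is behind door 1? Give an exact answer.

1/8

Condition on the true location of the car.
If it is behind door 1 (prior 1/8): the host has 21 equally likely choices, so probability 1/21; weight (1/8)·(1/21) = 1/168.
If it is behind any of doors 2, 3, 5, 7, and 8 (prior 1/8 each): that door was opened and seen not to hold the prize — ruled out; weight (1/8)·0 = 0 each.
If it is behind either of doors 4 and 6 (prior 1/8 each): the host has 6 equally likely choices, so probability 1/6; weight (1/8)·(1/6) = 1/48 each.
The weights sum to 1/21.
So P(the car behind door 1 | the host opened door 2, door 3, door 5, door 7, and door 8) = (1/168) / (1/21) = 1/8.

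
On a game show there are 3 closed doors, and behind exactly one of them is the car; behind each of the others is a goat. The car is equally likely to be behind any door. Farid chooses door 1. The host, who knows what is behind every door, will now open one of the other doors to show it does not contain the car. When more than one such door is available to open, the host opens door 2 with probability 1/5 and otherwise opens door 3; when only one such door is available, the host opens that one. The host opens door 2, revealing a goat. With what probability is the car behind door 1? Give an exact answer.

Apply Bayes' rule, conditioning on where the car actually is.
If it is behind door 1 (prior 1/3): door 2 is available, opened with probability 1/5; weight (1/3)·(1/5) = 1/15.
If it is behind door 2 (prior 1/3): the host opened door 2, so this case is ruled out; weight (1/3)·0 = 0.
If it is behind door 3 (prior 1/3): only door 2 is available, probability 1; weight (1/3)·1 = 1/3.
The weights sum to 2/5.
So P(the car behind door 1 | the host opened door 2) = (1/15) / (2/5) = 1/6.

1/6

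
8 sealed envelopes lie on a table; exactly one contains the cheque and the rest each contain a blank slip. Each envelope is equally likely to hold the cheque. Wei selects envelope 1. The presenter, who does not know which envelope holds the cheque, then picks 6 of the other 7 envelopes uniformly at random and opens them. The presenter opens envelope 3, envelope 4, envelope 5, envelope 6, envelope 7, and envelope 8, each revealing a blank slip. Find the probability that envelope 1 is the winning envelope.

Consider each possible location of the cheque in turn.
If it is in either of envelopes 1 and 2 (prior 1/8 each): the presenter picks exactly this set with probability 1/7 regardless, and none is the prize; weight (1/8)·(1/7) = 1/56 each.
If it is in any of envelopes 3, 4, 5, 6, 7, and 8 (prior 1/8 each): that envelope was opened and seen not to hold the prize — ruled out; weight (1/8)·0 = 0 each.
The weights sum to 1/28.
So P(the cheque in envelope 1 | the presenter opened envelope 3, envelope 4, envelope 5, envelope 6, envelope 7, and envelope 8) = (1/56) / (1/28) = 1/2.

1/2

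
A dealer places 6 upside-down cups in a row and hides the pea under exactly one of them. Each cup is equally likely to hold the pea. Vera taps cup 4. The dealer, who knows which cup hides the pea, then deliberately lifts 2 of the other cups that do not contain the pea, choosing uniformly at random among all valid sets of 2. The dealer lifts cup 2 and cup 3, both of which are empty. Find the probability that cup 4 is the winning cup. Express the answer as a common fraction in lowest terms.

1/6

Apply Bayes' rule, conditioning on where the pea actually is.
If it is under any of cups 1, 5, and 6 (prior 1/6 each): the dealer has 6 equally likely choices, so probability 1/6; weight (1/6)·(1/6) = 1/36 each.
If it is under either of cups 2 and 3 (prior 1/6 each): that cup was opened and seen not to hold the prize — ruled out; weight (1/6)·0 = 0 each.
If it is under cup 4 (prior 1/6): the dealer has 10 equally likely choices, so probability 1/10; weight (1/6)·(1/10) = 1/60.
The weights sum to 1/10.
So P(the pea under cup 4 | the dealer opened cup 2 and cup 3) = (1/60) / (1/10) = 1/6.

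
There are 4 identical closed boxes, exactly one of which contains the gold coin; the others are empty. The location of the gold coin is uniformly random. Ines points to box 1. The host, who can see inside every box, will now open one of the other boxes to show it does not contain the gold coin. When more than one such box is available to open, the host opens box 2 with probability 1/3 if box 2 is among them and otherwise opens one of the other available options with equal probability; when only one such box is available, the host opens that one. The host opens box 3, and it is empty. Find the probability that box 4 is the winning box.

4/9

Apply Bayes' rule, conditioning on where the gold coin actually is.
If it is in box 1 (prior 1/4): box 2 is available but not opened; box 3 gets probability (1 − 1/3)/2 = 1/3; weight (1/4)·(1/3) = 1/12.
If it is in box 2 (prior 1/4): box 2 holds the prize so is unavailable; the host chooses uniformly among the 2 others, probability 1/2; weight (1/4)·(1/2) = 1/8.
If it is in box 3 (prior 1/4): the host opened box 3, so this case is ruled out; weight (1/4)·0 = 0.
If it is in box 4 (prior 1/4): box 2 is available but not opened, probability 2/3; weight (1/4)·(2/3) = 1/6.
The weights sum to 3/8.
So P(the gold coin in box 4 | the host opened box 3) = (1/6) / (3/8) = 4/9.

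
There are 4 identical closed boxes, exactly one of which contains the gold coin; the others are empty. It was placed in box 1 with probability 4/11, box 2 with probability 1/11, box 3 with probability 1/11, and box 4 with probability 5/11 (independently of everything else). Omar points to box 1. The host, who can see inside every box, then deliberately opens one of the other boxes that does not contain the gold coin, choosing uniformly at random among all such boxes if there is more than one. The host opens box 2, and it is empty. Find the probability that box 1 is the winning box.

Condition on the true location of the gold coin.
If it is in box 1 (prior 4/11): the host has 3 equally likely choices, so probability 1/3; weight (4/11)·(1/3) = 4/33.
If it is in box 2 (prior 1/11): the host opened box 2, so this case is ruled out; weight (1/11)·0 = 0.
If it is in box 3 (prior 1/11): the host has 2 equally likely choices, so probability 1/2; weight (1/11)·(1/2) = 1/22.
If it is in box 4 (prior 5/11): the host has 2 equally likely choices, so probability 1/2; weight (5/11)·(1/2) = 5/22.
The weights sum to 13/33.
So P(the gold coin in box 1 | the host opened box 2) = (4/33) / (13/33) = 4/13.

4/13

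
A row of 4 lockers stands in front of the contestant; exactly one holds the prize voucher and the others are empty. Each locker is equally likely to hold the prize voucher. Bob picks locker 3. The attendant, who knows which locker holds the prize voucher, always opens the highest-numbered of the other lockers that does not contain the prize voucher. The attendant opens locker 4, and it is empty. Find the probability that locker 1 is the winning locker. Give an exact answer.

Apply Bayes' rule, conditioning on where the prize voucher actually is.
If it is in any of lockers 1, 2, and 3 (prior 1/4 each): locker 4 is the highest-numbered option available, probability 1; weight (1/4)·1 = 1/4 each.
If it is in locker 4 (prior 1/4): the attendant opened locker 4, so this case is ruled out; weight (1/4)·0 = 0.
The weights sum to 3/4.
So P(the prize voucher in locker 1 | the attendant opened locker 4) = (1/4) / (3/4) = 1/3.

1/3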